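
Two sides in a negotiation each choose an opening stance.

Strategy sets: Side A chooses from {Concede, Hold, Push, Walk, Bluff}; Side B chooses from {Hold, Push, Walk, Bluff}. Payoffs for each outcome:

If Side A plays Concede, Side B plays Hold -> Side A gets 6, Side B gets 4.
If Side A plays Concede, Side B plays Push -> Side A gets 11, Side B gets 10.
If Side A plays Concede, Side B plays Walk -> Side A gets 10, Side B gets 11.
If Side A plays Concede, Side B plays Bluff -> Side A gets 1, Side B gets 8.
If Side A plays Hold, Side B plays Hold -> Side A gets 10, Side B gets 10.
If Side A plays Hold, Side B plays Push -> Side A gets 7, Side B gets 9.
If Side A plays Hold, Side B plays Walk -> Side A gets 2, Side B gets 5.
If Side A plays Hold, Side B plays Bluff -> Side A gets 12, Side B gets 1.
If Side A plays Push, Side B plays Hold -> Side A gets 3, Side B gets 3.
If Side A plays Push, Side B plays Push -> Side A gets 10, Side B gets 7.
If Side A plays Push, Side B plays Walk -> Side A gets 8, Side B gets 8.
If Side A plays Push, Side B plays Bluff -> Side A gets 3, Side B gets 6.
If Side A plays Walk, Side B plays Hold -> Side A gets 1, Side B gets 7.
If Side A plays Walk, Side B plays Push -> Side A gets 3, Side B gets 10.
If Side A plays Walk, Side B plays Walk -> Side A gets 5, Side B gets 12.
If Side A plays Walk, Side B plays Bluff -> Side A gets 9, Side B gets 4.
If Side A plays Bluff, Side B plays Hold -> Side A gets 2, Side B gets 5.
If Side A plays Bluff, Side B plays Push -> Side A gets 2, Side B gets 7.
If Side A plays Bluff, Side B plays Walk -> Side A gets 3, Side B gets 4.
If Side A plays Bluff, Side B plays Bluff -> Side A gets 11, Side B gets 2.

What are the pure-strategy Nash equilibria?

Side A against Hold: payoffs 6, 10, 3, 1, 2 → best response Hold.
Side A against Push: payoffs 11, 7, 10, 3, 2 → best response Concede.
Side A against Walk: payoffs 10, 2, 8, 5, 3 → best response Concede.
Side A against Bluff: payoffs 1, 12, 3, 9, 11 → best response Hold.
Side B against Concede: payoffs 4, 10, 11, 8 → best response Walk.
Side B against Hold: payoffs 10, 9, 5, 1 → best response Hold.
Side B against Push: payoffs 3, 7, 8, 6 → best response Walk.
Side B against Walk: payoffs 7, 10, 12, 4 → best response Walk.
Side B against Bluff: payoffs 5, 7, 4, 2 → best response Push.
Mutual best responses: (Concede, Walk); (Hold, Hold).

The pure Nash equilibria are (Concede, Walk) and (Hold, Hold).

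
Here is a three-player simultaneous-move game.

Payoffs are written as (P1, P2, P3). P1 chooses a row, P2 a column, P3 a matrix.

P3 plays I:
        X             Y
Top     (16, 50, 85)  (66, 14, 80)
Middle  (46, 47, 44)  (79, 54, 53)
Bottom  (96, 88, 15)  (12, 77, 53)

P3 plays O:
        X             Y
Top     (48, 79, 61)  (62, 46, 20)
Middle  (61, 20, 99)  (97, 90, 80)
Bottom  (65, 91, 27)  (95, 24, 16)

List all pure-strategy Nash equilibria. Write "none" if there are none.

(Top, X, I): P1 can switch to Middle (16 → 46). Not NE.
(Top, X, O): P1 can switch to Middle (48 → 61). Not NE.
(Top, Y, I): P1 can switch to Middle (66 → 79). Not NE.
(Top, Y, O): P1 can switch to Middle (62 → 97). Not NE.
(Middle, X, I): P1 can switch to Bottom (46 → 96). Not NE.
(Middle, X, O): P1 can switch to Bottom (61 → 65). Not NE.
(Middle, Y, I): P3 can switch to O (53 → 80). Not NE.
(Middle, Y, O): P1 gets 97, best alternative 95; P2 gets 90, best alternative 20; P3 gets 80, best alternative 53. No profitable deviation — NE.
(Bottom, X, I): P3 can switch to O (15 → 27). Not NE.
(Bottom, X, O): P1 gets 65, best alternative 61; P2 gets 91, best alternative 24; P3 gets 27, best alternative 15. No profitable deviation — NE.
(Bottom, Y, I): P1 can switch to Top (12 → 66). Not NE.
(Bottom, Y, O): P1 can switch to Middle (95 → 97). Not NE.

(Middle, Y, O); (Bottom, X, O)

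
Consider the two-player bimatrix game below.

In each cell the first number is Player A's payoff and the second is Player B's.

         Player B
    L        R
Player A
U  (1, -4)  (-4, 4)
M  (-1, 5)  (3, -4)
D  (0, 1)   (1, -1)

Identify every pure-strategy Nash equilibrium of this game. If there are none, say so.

Player A against L: payoffs 1, -1, 0 → best response U.
Player A against R: payoffs -4, 3, 1 → best response M.
Player B against U: payoffs -4, 4 → best response R.
Player B against M: payoffs 5, -4 → best response L.
Player B against D: payoffs 1, -1 → best response L.
No profile is a mutual best response for all players.

none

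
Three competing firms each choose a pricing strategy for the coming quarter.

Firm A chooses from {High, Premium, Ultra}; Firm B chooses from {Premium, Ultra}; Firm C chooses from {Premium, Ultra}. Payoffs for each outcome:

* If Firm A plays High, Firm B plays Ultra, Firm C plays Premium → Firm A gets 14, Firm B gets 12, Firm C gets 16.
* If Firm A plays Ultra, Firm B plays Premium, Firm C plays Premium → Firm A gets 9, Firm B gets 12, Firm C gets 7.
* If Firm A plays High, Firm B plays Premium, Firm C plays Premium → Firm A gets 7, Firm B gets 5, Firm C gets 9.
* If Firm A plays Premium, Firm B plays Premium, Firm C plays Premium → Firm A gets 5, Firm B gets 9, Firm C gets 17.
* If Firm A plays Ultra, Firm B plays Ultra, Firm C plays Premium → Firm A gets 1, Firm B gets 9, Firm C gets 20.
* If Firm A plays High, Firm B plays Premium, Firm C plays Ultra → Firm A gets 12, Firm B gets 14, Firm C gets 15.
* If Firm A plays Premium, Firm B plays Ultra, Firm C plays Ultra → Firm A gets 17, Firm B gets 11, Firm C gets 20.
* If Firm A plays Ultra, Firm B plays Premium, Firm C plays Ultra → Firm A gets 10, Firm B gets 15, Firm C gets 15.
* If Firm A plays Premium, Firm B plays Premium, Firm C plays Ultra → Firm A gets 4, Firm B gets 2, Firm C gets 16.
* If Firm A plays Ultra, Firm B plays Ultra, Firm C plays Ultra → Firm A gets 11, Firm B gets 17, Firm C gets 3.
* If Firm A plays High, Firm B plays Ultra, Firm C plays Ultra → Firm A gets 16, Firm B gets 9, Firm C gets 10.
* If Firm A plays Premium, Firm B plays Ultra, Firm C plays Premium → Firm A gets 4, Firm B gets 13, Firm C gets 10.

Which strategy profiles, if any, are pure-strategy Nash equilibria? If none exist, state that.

Firm A against (Premium, Premium): payoffs 7, 5, 9 → best response Ultra.
Firm A against (Premium, Ultra): payoffs 12, 4, 10 → best response High.
Firm A against (Ultra, Premium): payoffs 14, 4, 1 → best response High.
Firm A against (Ultra, Ultra): payoffs 16, 17, 11 → best response Premium.
Firm B against (High, Premium): payoffs 5, 12 → best response Ultra.
Firm B against (High, Ultra): payoffs 14, 9 → best response Premium.
Firm B against (Premium, Premium): payoffs 9, 13 → best response Ultra.
Firm B against (Premium, Ultra): payoffs 2, 11 → best response Ultra.
Firm B against (Ultra, Premium): payoffs 12, 9 → best response Premium.
Firm B against (Ultra, Ultra): payoffs 15, 17 → best response Ultra.
Firm C against (High, Premium): payoffs 9, 15 → best response Ultra.
Firm C against (High, Ultra): payoffs 16, 10 → best response Premium.
Firm C against (Premium, Premium): payoffs 17, 16 → best response Premium.
Firm C against (Premium, Ultra): payoffs 10, 20 → best response Ultra.
Firm C against (Ultra, Premium): payoffs 7, 15 → best response Ultra.
Firm C against (Ultra, Ultra): payoffs 20, 3 → best response Premium.
Mutual best responses: (High, Premium, Ultra); (High, Ultra, Premium); (Premium, Ultra, Ultra).

(High, Premium, Ultra), (High, Ultra, Premium), (Premium, Ultra, Ultra)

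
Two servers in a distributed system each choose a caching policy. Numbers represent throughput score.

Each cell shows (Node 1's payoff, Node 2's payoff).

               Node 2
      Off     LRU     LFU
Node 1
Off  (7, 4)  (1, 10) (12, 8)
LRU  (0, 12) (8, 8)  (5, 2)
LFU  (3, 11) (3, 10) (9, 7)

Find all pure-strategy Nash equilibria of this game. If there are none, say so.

This game has no pure Nash equilibrium.

Node 1 against Off: payoffs 7, 0, 3 → best response Off.
Node 1 against LRU: payoffs 1, 8, 3 → best response LRU.
Node 1 against LFU: payoffs 12, 5, 9 → best response Off.
Node 2 against Off: payoffs 4, 10, 8 → best response LRU.
Node 2 against LRU: payoffs 12, 8, 2 → best response Off.
Node 2 against LFU: payoffs 11, 10, 7 → best response Off.
No profile is a mutual best response for all players.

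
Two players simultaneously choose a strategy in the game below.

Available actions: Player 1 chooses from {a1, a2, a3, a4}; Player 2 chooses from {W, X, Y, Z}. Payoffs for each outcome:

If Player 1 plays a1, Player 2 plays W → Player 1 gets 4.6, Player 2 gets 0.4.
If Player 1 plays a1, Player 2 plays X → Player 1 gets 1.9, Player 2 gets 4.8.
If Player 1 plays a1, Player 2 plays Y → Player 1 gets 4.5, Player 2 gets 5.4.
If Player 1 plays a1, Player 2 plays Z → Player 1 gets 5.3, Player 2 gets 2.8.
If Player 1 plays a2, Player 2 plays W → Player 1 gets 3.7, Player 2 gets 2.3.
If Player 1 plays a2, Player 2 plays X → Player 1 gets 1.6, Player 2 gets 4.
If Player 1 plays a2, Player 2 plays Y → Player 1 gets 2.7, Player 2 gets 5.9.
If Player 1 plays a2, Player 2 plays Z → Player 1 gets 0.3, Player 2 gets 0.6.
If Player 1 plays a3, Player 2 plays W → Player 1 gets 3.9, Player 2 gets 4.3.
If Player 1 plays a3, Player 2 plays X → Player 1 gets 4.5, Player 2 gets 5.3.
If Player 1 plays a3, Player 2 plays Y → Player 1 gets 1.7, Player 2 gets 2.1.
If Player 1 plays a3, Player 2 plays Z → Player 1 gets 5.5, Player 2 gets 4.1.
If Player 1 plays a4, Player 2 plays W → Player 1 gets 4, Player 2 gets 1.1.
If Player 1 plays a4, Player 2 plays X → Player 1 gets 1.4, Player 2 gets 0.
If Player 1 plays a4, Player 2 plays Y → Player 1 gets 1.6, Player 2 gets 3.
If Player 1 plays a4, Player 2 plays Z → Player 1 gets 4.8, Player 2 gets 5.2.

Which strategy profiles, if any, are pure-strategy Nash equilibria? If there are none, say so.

Mark each player's best response to every combination of opponents' strategies; a profile where every player is best-responding is a pure Nash equilibrium.
Player 1 against W: payoffs 4.6, 3.7, 3.9, 4 → best response a1.
Player 1 against X: payoffs 1.9, 1.6, 4.5, 1.4 → best response a3.
Player 1 against Y: payoffs 4.5, 2.7, 1.7, 1.6 → best response a1.
Player 1 against Z: payoffs 5.3, 0.3, 5.5, 4.8 → best response a3.
Player 2 against a1: payoffs 0.4, 4.8, 5.4, 2.8 → best response Y.
Player 2 against a2: payoffs 2.3, 4, 5.9, 0.6 → best response Y.
Player 2 against a3: payoffs 4.3, 5.3, 2.1, 4.1 → best response X.
Player 2 against a4: payoffs 1.1, 0, 3, 5.2 → best response Z.
Mutual best responses: (a1, Y); (a3, X).

The pure Nash equilibria are (a1, Y), (a3, X).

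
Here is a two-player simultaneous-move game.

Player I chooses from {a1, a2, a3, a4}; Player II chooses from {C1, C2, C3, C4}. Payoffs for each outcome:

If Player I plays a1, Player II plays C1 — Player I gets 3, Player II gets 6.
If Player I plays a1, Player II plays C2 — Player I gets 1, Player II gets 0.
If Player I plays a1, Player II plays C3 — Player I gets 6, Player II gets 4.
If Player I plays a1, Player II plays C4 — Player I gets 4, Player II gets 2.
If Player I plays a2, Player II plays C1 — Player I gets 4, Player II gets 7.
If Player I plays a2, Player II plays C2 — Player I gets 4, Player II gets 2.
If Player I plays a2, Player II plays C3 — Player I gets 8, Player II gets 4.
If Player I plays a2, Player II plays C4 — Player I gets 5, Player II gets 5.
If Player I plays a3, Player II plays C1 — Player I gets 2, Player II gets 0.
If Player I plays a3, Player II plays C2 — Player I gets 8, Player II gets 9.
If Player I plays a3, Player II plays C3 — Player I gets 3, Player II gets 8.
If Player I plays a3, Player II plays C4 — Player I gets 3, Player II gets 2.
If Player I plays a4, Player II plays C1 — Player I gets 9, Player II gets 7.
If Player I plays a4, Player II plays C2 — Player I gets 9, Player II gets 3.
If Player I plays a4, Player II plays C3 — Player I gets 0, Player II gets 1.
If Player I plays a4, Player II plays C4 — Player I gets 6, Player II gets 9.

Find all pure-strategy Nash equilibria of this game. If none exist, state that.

The unique pure-strategy Nash equilibrium is (a4, C4).

(a1, C1): Player I can switch to a2 (3 → 4). Not NE.
(a1, C2): Player I can switch to a2 (1 → 4). Not NE.
(a1, C3): Player I can switch to a2 (6 → 8). Not NE.
(a1, C4): Player I can switch to a2 (4 → 5). Not NE.
(a2, C1): Player I can switch to a4 (4 → 9). Not NE.
(a2, C2): Player I can switch to a3 (4 → 8). Not NE.
(a2, C3): Player II can switch to C1 (4 → 7). Not NE.
(a2, C4): Player I can switch to a4 (5 → 6). Not NE.
(a3, C1): Player I can switch to a1 (2 → 3). Not NE.
(a3, C2): Player I can switch to a4 (8 → 9). Not NE.
(a3, C3): Player I can switch to a1 (3 → 6). Not NE.
(a3, C4): Player I can switch to a1 (3 → 4). Not NE.
(a4, C4): Player I gets 6, best alternative 5; Player II gets 9, best alternative 7. No profitable deviation — NE.
(The remaining 3 profiles each have a profitable deviation by the same check.)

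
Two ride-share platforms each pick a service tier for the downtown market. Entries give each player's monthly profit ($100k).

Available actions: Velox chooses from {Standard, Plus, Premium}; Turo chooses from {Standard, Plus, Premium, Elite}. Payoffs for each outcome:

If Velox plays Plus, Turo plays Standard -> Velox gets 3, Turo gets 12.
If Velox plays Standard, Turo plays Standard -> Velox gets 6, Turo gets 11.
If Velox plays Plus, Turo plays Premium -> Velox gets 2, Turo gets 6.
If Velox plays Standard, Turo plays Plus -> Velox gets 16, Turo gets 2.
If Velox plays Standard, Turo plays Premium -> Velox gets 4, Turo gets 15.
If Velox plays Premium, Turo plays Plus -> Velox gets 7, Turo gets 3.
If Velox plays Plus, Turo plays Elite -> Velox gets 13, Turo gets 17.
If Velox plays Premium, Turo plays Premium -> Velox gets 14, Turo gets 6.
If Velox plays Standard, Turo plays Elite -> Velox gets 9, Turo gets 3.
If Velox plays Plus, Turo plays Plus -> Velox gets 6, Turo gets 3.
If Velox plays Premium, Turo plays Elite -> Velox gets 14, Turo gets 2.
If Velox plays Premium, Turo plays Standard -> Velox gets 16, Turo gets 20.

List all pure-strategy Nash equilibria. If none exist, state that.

Mark each player's best response to every combination of opponents' strategies; a profile where every player is best-responding is a pure Nash equilibrium.
Velox against Standard: payoffs 6, 3, 16 → best response Premium.
Velox against Plus: payoffs 16, 6, 7 → best response Standard.
Velox against Premium: payoffs 4, 2, 14 → best response Premium.
Velox against Elite: payoffs 9, 13, 14 → best response Premium.
Turo against Standard: payoffs 11, 2, 15, 3 → best response Premium.
Turo against Plus: payoffs 12, 3, 6, 17 → best response Elite.
Turo against Premium: payoffs 20, 3, 6, 2 → best response Standard.
Mutual best responses: (Premium, Standard).

Pure NE: (Premium, Standard)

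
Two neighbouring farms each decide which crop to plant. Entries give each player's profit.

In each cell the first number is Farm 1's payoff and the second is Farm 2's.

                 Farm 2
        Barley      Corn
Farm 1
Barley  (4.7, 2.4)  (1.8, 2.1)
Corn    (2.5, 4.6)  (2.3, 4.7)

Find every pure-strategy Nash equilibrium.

The pure Nash equilibria are (Barley, Barley); (Corn, Corn).

(Barley, Barley): Farm 1 gets 4.7, best alternative 2.5; Farm 2 gets 2.4, best alternative 2.1. No profitable deviation — NE.
(Barley, Corn): Farm 1 can switch to Corn (1.8 → 2.3). Not NE.
(Corn, Barley): Farm 1 can switch to Barley (2.5 → 4.7). Not NE.
(Corn, Corn): Farm 1 gets 2.3, best alternative 1.8; Farm 2 gets 4.7, best alternative 4.6. No profitable deviation — NE.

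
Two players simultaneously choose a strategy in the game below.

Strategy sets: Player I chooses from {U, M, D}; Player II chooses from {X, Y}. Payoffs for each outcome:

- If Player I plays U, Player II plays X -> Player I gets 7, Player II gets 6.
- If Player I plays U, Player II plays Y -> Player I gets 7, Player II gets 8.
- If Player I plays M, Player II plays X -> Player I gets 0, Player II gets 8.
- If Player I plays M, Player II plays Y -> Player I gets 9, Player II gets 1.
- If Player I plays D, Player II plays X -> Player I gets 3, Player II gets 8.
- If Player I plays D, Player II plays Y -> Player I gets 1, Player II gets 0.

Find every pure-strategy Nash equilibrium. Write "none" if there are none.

There is no pure-strategy Nash equilibrium.

For each strategy profile, look for a profitable unilateral deviation.
(U, X): Player II can switch to Y (6 → 8). Not NE.
(U, Y): Player I can switch to M (7 → 9). Not NE.
(M, X): Player I can switch to U (0 → 7). Not NE.
(M, Y): Player II can switch to X (1 → 8). Not NE.
(D, X): Player I can switch to U (3 → 7). Not NE.
(D, Y): Player I can switch to U (1 → 7). Not NE.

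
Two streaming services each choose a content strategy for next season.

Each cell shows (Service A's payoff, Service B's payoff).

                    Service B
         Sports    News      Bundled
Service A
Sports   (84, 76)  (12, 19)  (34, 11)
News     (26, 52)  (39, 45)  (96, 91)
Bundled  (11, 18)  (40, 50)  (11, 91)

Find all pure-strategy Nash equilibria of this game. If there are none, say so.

Service A against Sports: payoffs 84, 26, 11 → best response Sports.
Service A against News: payoffs 12, 39, 40 → best response Bundled.
Service A against Bundled: payoffs 34, 96, 11 → best response News.
Service B against Sports: payoffs 76, 19, 11 → best response Sports.
Service B against News: payoffs 52, 45, 91 → best response Bundled.
Service B against Bundled: payoffs 18, 50, 91 → best response Bundled.
Mutual best responses: (Sports, Sports); (News, Bundled).

Pure-strategy Nash equilibria: (Sports, Sports); (News, Bundled)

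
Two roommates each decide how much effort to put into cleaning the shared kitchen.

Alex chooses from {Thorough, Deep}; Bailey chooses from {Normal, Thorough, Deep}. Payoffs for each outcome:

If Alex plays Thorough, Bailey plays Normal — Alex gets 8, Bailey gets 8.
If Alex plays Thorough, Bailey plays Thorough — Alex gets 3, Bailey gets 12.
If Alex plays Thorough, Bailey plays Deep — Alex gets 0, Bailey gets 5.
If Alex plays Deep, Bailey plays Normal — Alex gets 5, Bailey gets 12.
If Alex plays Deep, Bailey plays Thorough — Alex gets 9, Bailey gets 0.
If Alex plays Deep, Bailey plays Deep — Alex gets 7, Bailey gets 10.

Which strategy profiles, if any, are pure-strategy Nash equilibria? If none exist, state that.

There is no pure-strategy Nash equilibrium.

(Thorough, Normal): Bailey can switch to Thorough (8 → 12). Not NE.
(Thorough, Thorough): Alex can switch to Deep (3 → 9). Not NE.
(Thorough, Deep): Alex can switch to Deep (0 → 7). Not NE.
(Deep, Normal): Alex can switch to Thorough (5 → 8). Not NE.
(Deep, Thorough): Bailey can switch to Normal (0 → 12). Not NE.
(Deep, Deep): Bailey can switch to Normal (10 → 12). Not NE.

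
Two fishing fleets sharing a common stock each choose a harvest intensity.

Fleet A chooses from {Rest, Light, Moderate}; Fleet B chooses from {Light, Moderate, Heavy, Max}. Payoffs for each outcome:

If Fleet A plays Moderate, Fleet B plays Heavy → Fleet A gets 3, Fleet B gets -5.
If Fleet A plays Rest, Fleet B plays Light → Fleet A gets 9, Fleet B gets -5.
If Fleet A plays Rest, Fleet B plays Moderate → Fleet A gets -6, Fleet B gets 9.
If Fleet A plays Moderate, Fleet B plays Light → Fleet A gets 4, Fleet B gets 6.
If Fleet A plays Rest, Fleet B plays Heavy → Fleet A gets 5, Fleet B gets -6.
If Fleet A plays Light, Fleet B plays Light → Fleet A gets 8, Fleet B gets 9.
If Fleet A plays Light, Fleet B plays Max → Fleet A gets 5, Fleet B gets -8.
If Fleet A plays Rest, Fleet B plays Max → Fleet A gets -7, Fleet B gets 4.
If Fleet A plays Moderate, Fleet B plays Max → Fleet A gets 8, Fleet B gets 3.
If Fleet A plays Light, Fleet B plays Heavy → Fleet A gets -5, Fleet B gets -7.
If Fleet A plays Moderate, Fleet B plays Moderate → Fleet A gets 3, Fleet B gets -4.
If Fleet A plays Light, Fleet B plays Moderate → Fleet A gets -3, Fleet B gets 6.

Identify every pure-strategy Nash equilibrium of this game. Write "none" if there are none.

(Rest, Light): Fleet B can switch to Moderate (-5 → 9). Not NE.
(Rest, Moderate): Fleet A can switch to Light (-6 → -3). Not NE.
(Rest, Heavy): Fleet B can switch to Light (-6 → -5). Not NE.
(Rest, Max): Fleet A can switch to Light (-7 → 5). Not NE.
(Light, Light): Fleet A can switch to Rest (8 → 9). Not NE.
(Light, Moderate): Fleet A can switch to Moderate (-3 → 3). Not NE.
(Light, Heavy): Fleet A can switch to Rest (-5 → 5). Not NE.
(Light, Max): Fleet A can switch to Moderate (5 → 8). Not NE.
(Moderate, Light): Fleet A can switch to Rest (4 → 9). Not NE.
(Moderate, Moderate): Fleet B can switch to Light (-4 → 6). Not NE.
(Moderate, Heavy): Fleet A can switch to Rest (3 → 5). Not NE.
(Moderate, Max): Fleet B can switch to Light (3 → 6). Not NE.

This game has no pure Nash equilibrium.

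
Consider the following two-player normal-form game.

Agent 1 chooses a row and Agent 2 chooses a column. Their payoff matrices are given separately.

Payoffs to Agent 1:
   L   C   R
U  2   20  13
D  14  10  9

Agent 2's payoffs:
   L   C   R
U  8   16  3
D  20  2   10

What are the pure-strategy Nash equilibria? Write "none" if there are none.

Pure-strategy Nash equilibria: (U, C) and (D, L)

Check each profile: it is a Nash equilibrium iff no player can strictly gain by switching unilaterally.
(U, L): Agent 1 can switch to D (2 → 14). Not NE.
(U, C): Agent 1 gets 20, best alternative 10; Agent 2 gets 16, best alternative 8. No profitable deviation — NE.
(U, R): Agent 2 can switch to L (3 → 8). Not NE.
(D, L): Agent 1 gets 14, best alternative 2; Agent 2 gets 20, best alternative 10. No profitable deviation — NE.
(D, C): Agent 1 can switch to U (10 → 20). Not NE.
(D, R): Agent 1 can switch to U (9 → 13). Not NE.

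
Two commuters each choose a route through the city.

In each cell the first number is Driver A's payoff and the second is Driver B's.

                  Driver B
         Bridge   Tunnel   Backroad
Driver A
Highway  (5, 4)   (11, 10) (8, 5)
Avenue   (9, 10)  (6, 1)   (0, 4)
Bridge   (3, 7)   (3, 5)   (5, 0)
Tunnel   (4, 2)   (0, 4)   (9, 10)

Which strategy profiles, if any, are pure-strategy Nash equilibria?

For each strategy profile, look for a profitable unilateral deviation.
(Highway, Bridge): Driver A can switch to Avenue (5 → 9). Not NE.
(Highway, Tunnel): Driver A gets 11, best alternative 6; Driver B gets 10, best alternative 5. No profitable deviation — NE.
(Highway, Backroad): Driver A can switch to Tunnel (8 → 9). Not NE.
(Avenue, Bridge): Driver A gets 9, best alternative 5; Driver B gets 10, best alternative 4. No profitable deviation — NE.
(Avenue, Tunnel): Driver A can switch to Highway (6 → 11). Not NE.
(Avenue, Backroad): Driver A can switch to Highway (0 → 8). Not NE.
(Bridge, Bridge): Driver A can switch to Highway (3 → 5). Not NE.
(Bridge, Tunnel): Driver A can switch to Highway (3 → 11). Not NE.
(Bridge, Backroad): Driver A can switch to Highway (5 → 8). Not NE.
(Tunnel, Bridge): Driver A can switch to Highway (4 → 5). Not NE.
(Tunnel, Tunnel): Driver A can switch to Highway (0 → 11). Not NE.
(Tunnel, Backroad): Driver A gets 9, best alternative 8; Driver B gets 10, best alternative 4. No profitable deviation — NE.

The pure Nash equilibria are (Highway, Tunnel); (Avenue, Bridge); (Tunnel, Backroad).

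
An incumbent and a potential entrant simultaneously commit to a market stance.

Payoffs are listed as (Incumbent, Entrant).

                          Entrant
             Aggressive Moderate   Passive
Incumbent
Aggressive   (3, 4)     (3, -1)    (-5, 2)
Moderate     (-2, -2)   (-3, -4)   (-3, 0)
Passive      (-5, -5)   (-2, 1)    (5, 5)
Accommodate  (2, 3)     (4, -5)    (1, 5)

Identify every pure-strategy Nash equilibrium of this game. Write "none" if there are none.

Pure-strategy Nash equilibria: (Aggressive, Aggressive), (Passive, Passive)

(Aggressive, Aggressive): Incumbent gets 3, best alternative 2; Entrant gets 4, best alternative 2. No profitable deviation — NE.
(Aggressive, Moderate): Incumbent can switch to Accommodate (3 → 4). Not NE.
(Aggressive, Passive): Incumbent can switch to Moderate (-5 → -3). Not NE.
(Moderate, Aggressive): Incumbent can switch to Aggressive (-2 → 3). Not NE.
(Moderate, Moderate): Incumbent can switch to Aggressive (-3 → 3). Not NE.
(Moderate, Passive): Incumbent can switch to Passive (-3 → 5). Not NE.
(Passive, Aggressive): Incumbent can switch to Aggressive (-5 → 3). Not NE.
(Passive, Moderate): Incumbent can switch to Aggressive (-2 → 3). Not NE.
(Passive, Passive): Incumbent gets 5, best alternative 1; Entrant gets 5, best alternative 1. No profitable deviation — NE.
(Accommodate, Aggressive): Incumbent can switch to Aggressive (2 → 3). Not NE.
(The remaining 2 profiles each have a profitable deviation by the same check.)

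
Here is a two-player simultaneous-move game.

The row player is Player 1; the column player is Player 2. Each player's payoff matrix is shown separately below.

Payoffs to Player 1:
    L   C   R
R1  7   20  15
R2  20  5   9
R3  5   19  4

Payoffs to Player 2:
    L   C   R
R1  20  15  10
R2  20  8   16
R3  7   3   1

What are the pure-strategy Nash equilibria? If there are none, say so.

Pure NE: (R2, L)

(R1, L): Player 1 can switch to R2 (7 → 20). Not NE.
(R1, C): Player 2 can switch to L (15 → 20). Not NE.
(R1, R): Player 2 can switch to L (10 → 20). Not NE.
(R2, L): Player 1 gets 20, best alternative 7; Player 2 gets 20, best alternative 16. No profitable deviation — NE.
(R2, C): Player 1 can switch to R1 (5 → 20). Not NE.
(R2, R): Player 1 can switch to R1 (9 → 15). Not NE.
(R3, L): Player 1 can switch to R1 (5 → 7). Not NE.
(The remaining 2 profiles each have a profitable deviation by the same check.)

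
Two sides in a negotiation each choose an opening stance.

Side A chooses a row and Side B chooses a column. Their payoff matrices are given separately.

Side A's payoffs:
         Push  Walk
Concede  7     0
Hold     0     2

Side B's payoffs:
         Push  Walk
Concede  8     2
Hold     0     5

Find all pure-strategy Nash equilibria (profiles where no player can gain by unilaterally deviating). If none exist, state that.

Side A against Push: payoffs 7, 0 → best response Concede.
Side A against Walk: payoffs 0, 2 → best response Hold.
Side B against Concede: payoffs 8, 2 → best response Push.
Side B against Hold: payoffs 0, 5 → best response Walk.
Mutual best responses: (Concede, Push); (Hold, Walk).

Pure-strategy Nash equilibria: (Concede, Push), (Hold, Walk)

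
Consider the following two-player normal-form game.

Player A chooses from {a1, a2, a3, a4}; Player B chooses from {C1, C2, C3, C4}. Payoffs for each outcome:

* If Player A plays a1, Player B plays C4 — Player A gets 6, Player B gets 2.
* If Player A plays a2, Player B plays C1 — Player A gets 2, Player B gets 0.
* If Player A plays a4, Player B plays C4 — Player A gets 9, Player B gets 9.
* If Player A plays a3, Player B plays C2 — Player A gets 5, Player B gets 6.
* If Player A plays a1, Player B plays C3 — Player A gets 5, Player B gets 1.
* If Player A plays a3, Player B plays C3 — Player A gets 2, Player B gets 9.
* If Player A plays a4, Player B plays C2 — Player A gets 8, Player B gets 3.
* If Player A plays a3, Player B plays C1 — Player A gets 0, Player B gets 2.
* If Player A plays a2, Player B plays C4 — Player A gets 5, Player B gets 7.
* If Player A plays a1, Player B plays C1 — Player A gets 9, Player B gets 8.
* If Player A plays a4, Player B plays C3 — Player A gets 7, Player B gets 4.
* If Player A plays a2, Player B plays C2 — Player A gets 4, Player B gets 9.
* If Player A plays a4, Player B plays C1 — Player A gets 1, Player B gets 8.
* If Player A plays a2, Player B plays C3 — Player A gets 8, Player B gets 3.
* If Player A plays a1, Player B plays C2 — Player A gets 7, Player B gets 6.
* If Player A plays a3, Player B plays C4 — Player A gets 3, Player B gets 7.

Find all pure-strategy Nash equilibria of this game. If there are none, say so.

Pure-strategy Nash equilibria: (a1, C1); (a4, C4)

Player A against C1: payoffs 9, 2, 0, 1 → best response a1.
Player A against C2: payoffs 7, 4, 5, 8 → best response a4.
Player A against C3: payoffs 5, 8, 2, 7 → best response a2.
Player A against C4: payoffs 6, 5, 3, 9 → best response a4.
Player B against a1: payoffs 8, 6, 1, 2 → best response C1.
Player B against a2: payoffs 0, 9, 3, 7 → best response C2.
Player B against a3: payoffs 2, 6, 9, 7 → best response C3.
Player B against a4: payoffs 8, 3, 4, 9 → best response C4.
Mutual best responses: (a1, C1); (a4, C4).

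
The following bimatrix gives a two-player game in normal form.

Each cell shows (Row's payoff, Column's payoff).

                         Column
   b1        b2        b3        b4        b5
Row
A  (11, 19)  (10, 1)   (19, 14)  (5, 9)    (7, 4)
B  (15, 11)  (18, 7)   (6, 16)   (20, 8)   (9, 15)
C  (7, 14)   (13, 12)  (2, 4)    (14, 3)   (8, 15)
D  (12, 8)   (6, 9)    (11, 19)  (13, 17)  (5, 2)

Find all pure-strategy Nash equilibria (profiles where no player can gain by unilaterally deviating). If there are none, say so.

none

For each player, find the best response to each opponent profile; mutual best responses are the pure NE.
Row against b1: payoffs 11, 15, 7, 12 → best response B.
Row against b2: payoffs 10, 18, 13, 6 → best response B.
Row against b3: payoffs 19, 6, 2, 11 → best response A.
Row against b4: payoffs 5, 20, 14, 13 → best response B.
Row against b5: payoffs 7, 9, 8, 5 → best response B.
Column against A: payoffs 19, 1, 14, 9, 4 → best response b1.
Column against B: payoffs 11, 7, 16, 8, 15 → best response b3.
Column against C: payoffs 14, 12, 4, 3, 15 → best response b5.
Column against D: payoffs 8, 9, 19, 17, 2 → best response b3.
No profile is a mutual best response for all players.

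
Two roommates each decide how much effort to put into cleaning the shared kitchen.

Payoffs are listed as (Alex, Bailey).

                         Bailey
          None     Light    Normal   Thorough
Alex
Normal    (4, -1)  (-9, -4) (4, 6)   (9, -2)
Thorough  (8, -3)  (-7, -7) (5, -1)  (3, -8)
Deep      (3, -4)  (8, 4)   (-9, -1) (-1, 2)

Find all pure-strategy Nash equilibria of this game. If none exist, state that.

The pure Nash equilibria are (Thorough, Normal), (Deep, Light).

Check each profile: it is a Nash equilibrium iff no player can strictly gain by switching unilaterally.
(Normal, None): Alex can switch to Thorough (4 → 8). Not NE.
(Normal, Light): Alex can switch to Thorough (-9 → -7). Not NE.
(Normal, Normal): Alex can switch to Thorough (4 → 5). Not NE.
(Normal, Thorough): Bailey can switch to None (-2 → -1). Not NE.
(Thorough, None): Bailey can switch to Normal (-3 → -1). Not NE.
(Thorough, Light): Alex can switch to Deep (-7 → 8). Not NE.
(Thorough, Normal): Alex gets 5, best alternative 4; Bailey gets -1, best alternative -3. No profitable deviation — NE.
(Deep, Light): Alex gets 8, best alternative -7; Bailey gets 4, best alternative 2. No profitable deviation — NE.
(The remaining 4 profiles each have a profitable deviation by the same check.)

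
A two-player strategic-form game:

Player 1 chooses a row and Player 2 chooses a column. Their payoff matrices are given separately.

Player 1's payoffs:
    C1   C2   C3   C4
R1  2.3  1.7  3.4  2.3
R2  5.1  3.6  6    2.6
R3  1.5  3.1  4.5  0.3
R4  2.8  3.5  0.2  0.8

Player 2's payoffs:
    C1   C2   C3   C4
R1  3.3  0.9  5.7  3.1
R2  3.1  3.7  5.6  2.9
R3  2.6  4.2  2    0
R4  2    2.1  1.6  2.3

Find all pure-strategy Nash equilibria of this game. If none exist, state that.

The unique pure-strategy Nash equilibrium is (R2, C3).

Check each profile: it is a Nash equilibrium iff no player can strictly gain by switching unilaterally.
(R1, C1): Player 1 can switch to R2 (2.3 → 5.1). Not NE.
(R1, C2): Player 1 can switch to R2 (1.7 → 3.6). Not NE.
(R1, C3): Player 1 can switch to R2 (3.4 → 6). Not NE.
(R1, C4): Player 1 can switch to R2 (2.3 → 2.6). Not NE.
(R2, C1): Player 2 can switch to C2 (3.1 → 3.7). Not NE.
(R2, C2): Player 2 can switch to C3 (3.7 → 5.6). Not NE.
(R2, C3): Player 1 gets 6, best alternative 4.5; Player 2 gets 5.6, best alternative 3.7. No profitable deviation — NE.
(R2, C4): Player 2 can switch to C1 (2.9 → 3.1). Not NE.
(R3, C1): Player 1 can switch to R1 (1.5 → 2.3). Not NE.
(R3, C2): Player 1 can switch to R2 (3.1 → 3.6). Not NE.
(R3, C3): Player 1 can switch to R2 (4.5 → 6). Not NE.
(The remaining 5 profiles each have a profitable deviation by the same check.)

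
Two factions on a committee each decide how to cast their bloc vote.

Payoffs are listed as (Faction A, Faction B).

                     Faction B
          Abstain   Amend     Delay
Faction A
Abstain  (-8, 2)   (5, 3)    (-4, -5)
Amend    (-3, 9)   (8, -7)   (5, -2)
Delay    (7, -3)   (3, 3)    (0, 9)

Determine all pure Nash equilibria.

No pure-strategy Nash equilibrium.

For each strategy profile, look for a profitable unilateral deviation.
(Abstain, Abstain): Faction A can switch to Amend (-8 → -3). Not NE.
(Abstain, Amend): Faction A can switch to Amend (5 → 8). Not NE.
(Abstain, Delay): Faction A can switch to Amend (-4 → 5). Not NE.
(Amend, Abstain): Faction A can switch to Delay (-3 → 7). Not NE.
(Amend, Amend): Faction B can switch to Abstain (-7 → 9). Not NE.
(Amend, Delay): Faction B can switch to Abstain (-2 → 9). Not NE.
(Delay, Abstain): Faction B can switch to Amend (-3 → 3). Not NE.
(Delay, Amend): Faction A can switch to Abstain (3 → 5). Not NE.
(The remaining 1 profile has a profitable deviation by the same check.)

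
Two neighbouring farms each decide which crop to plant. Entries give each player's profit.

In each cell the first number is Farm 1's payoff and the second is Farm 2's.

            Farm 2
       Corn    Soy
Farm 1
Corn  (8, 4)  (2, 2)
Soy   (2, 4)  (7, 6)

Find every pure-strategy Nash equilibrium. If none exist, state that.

The pure Nash equilibria are (Corn, Corn) and (Soy, Soy).

Farm 1 against Corn: payoffs 8, 2 → best response Corn.
Farm 1 against Soy: payoffs 2, 7 → best response Soy.
Farm 2 against Corn: payoffs 4, 2 → best response Corn.
Farm 2 against Soy: payoffs 4, 6 → best response Soy.
Mutual best responses: (Corn, Corn); (Soy, Soy).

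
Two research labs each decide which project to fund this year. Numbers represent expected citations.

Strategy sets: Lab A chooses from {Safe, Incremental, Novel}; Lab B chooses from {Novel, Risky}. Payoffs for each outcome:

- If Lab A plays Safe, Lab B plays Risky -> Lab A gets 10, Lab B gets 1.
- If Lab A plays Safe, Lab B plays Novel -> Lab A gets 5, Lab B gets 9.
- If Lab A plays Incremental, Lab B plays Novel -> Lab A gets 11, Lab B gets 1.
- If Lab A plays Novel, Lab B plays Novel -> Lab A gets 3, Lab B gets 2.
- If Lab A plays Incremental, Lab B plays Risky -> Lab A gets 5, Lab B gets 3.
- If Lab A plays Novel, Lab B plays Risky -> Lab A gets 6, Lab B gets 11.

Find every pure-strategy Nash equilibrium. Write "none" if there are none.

No pure-strategy Nash equilibrium.

For each player, find the best response to each opponent profile; mutual best responses are the pure NE.
Lab A against Novel: payoffs 5, 11, 3 → best response Incremental.
Lab A against Risky: payoffs 10, 5, 6 → best response Safe.
Lab B against Safe: payoffs 9, 1 → best response Novel.
Lab B against Incremental: payoffs 1, 3 → best response Risky.
Lab B against Novel: payoffs 2, 11 → best response Risky.
No profile is a mutual best response for all players.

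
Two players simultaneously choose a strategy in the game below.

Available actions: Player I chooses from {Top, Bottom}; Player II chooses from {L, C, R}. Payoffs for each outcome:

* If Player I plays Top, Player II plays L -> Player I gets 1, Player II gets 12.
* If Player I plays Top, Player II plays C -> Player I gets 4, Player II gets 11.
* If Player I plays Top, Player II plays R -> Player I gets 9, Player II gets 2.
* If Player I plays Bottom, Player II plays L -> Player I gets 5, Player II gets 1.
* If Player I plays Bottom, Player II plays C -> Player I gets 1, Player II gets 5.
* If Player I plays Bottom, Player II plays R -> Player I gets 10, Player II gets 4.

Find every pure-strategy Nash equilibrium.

Check each profile: it is a Nash equilibrium iff no player can strictly gain by switching unilaterally.
(Top, L): Player I can switch to Bottom (1 → 5). Not NE.
(Top, C): Player II can switch to L (11 → 12). Not NE.
(Top, R): Player I can switch to Bottom (9 → 10). Not NE.
(Bottom, L): Player II can switch to C (1 → 5). Not NE.
(Bottom, C): Player I can switch to Top (1 → 4). Not NE.
(Bottom, R): Player II can switch to C (4 → 5). Not NE.

none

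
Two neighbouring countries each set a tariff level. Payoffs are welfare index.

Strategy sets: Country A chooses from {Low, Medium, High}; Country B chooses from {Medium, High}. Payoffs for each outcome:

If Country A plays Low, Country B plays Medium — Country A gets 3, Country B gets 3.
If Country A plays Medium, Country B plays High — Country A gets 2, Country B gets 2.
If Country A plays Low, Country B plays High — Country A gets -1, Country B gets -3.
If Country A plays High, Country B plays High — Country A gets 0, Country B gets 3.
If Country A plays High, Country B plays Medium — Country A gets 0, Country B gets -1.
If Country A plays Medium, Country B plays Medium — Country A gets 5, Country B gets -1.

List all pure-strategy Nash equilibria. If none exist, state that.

Pure NE: (Medium, High)

For each strategy profile, look for a profitable unilateral deviation.
(Low, Medium): Country A can switch to Medium (3 → 5). Not NE.
(Low, High): Country A can switch to Medium (-1 → 2). Not NE.
(Medium, Medium): Country B can switch to High (-1 → 2). Not NE.
(Medium, High): Country A gets 2, best alternative 0; Country B gets 2, best alternative -1. No profitable deviation — NE.
(High, Medium): Country A can switch to Low (0 → 3). Not NE.
(High, High): Country A can switch to Medium (0 → 2). Not NE.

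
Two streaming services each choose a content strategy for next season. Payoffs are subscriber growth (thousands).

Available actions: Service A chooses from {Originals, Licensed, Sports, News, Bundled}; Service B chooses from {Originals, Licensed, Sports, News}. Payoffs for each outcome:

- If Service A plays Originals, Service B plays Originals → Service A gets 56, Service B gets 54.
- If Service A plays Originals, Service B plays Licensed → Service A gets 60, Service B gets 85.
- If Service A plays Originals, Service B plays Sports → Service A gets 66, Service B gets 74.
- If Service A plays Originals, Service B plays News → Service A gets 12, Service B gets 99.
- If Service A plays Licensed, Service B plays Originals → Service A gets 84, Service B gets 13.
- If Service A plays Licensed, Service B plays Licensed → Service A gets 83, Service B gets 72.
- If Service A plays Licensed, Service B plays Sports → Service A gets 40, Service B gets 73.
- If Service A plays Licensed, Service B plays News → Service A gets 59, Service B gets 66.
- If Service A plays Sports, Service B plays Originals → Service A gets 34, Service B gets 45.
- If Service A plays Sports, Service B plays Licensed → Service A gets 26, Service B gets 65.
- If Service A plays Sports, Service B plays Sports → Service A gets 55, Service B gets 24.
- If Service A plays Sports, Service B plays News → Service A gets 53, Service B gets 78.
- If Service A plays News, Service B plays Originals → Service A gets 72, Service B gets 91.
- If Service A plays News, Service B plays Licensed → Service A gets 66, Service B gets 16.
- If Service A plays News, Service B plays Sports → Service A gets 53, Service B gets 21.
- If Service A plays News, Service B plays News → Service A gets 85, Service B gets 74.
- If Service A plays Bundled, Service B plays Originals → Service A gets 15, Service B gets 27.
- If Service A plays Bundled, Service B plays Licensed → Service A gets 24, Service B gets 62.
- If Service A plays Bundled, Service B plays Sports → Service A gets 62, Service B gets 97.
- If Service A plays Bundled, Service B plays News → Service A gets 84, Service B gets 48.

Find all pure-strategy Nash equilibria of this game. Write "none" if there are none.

none

For each strategy profile, look for a profitable unilateral deviation.
(Originals, Originals): Service A can switch to Licensed (56 → 84). Not NE.
(Originals, Licensed): Service A can switch to Licensed (60 → 83). Not NE.
(Originals, Sports): Service B can switch to Licensed (74 → 85). Not NE.
(Originals, News): Service A can switch to Licensed (12 → 59). Not NE.
(Licensed, Originals): Service B can switch to Licensed (13 → 72). Not NE.
(Licensed, Licensed): Service B can switch to Sports (72 → 73). Not NE.
(Licensed, Sports): Service A can switch to Originals (40 → 66). Not NE.
(Licensed, News): Service A can switch to News (59 → 85). Not NE.
(Sports, Originals): Service A can switch to Originals (34 → 56). Not NE.
(Sports, Licensed): Service A can switch to Originals (26 → 60). Not NE.
(Sports, Sports): Service A can switch to Originals (55 → 66). Not NE.
(Sports, News): Service A can switch to Licensed (53 → 59). Not NE.
(The remaining 8 profiles each have a profitable deviation by the same check.)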